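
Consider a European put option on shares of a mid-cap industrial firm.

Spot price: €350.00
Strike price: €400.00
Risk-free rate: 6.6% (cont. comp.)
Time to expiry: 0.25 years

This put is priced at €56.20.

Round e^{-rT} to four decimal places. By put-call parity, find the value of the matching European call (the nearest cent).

€12.76

e^(−rT) = e^(−0.066·0.25) = 0.9836
Put-call parity: C − P = S − K·e^(−rT) = 350 − 400·0.9836 = 350 − 393.4400 = -43.4400
C = P + (C − P) = 56.20 + (-43.4400) = 12.7600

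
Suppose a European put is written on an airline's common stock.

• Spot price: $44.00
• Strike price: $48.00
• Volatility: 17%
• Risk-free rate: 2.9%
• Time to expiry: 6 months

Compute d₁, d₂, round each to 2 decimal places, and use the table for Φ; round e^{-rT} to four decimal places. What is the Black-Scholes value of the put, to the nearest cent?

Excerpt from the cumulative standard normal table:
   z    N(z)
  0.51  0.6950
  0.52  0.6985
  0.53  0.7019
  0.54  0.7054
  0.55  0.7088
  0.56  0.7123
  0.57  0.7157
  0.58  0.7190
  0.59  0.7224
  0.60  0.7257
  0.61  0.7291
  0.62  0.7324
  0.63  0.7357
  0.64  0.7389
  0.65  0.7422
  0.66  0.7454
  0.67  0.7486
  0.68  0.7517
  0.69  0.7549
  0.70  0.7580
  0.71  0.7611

$4.23

σ√T = 0.17 × 0.7071 = 0.1202
d₁ = [ln(44/48) + (0.029 + 0.17²/2)·0.5] / 0.1202 = [-0.0870 + 0.0217] / 0.1202 = -0.5431 ⇒ -0.54
d₂ = d₁ − σ√T = -0.5431 − 0.1202 = -0.6633 ⇒ -0.66
exp(−rT) = exp(−0.029·0.5) = 0.9856
P = 48·0.9856·N(0.66) − 44·N(0.54) = 48·0.9856·0.7454 − 44·0.7054 = 35.2640 − 31.0376 = 4.2264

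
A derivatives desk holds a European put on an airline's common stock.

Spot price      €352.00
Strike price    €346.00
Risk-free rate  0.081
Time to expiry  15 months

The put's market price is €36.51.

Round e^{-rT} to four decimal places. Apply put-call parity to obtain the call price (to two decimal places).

exp(−rT) = exp(−0.081·1.25) = 0.9037
Put-call parity: C − P = S − K·e^(−rT) = 352 − 346·0.9037 = 352 − 312.6802 = 39.3198
C = P + (C − P) = 36.51 + (39.3198) = 75.8298

€75.83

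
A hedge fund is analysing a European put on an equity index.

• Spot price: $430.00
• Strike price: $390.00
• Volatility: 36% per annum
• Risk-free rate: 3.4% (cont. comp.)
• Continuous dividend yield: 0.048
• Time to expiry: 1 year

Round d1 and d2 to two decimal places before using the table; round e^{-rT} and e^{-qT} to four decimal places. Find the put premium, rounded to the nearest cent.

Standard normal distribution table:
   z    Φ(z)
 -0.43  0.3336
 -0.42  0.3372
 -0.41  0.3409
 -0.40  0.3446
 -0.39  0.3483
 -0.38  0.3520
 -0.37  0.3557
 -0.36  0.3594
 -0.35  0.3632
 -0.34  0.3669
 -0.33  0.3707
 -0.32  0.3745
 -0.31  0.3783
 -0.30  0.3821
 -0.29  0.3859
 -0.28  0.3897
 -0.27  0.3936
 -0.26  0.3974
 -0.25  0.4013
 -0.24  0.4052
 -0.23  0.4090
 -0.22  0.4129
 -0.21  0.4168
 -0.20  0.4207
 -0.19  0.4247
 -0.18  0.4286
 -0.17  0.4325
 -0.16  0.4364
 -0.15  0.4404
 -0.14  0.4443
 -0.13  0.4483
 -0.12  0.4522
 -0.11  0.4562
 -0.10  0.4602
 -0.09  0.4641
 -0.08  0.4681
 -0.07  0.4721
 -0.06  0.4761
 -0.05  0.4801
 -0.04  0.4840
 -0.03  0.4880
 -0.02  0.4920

$41.27

σ√T = 0.36·√1 = 0.3600
ln(S/K) + (r − q + σ²/2)T = ln(430/390) + (0.034 − 0.048 + 0.36²/2)·1 = 0.0976 + 0.0508 = 0.1484
d₁ = 0.1484 / 0.3600 = 0.4123 → 0.41
d₂ = d₁ − σ√T = 0.4123 − 0.3600 = 0.0523 → 0.05
e^(−qT) = e^(−0.048·1) = 0.9531;  e^(−rT) = e^(−0.034·1) = 0.9666
P = 390·0.9666·N(-0.05) − 430·0.9531·N(-0.41) = 390·0.9666·0.4801 − 430·0.9531·0.3409 = 180.9852 − 139.7121 = 41.2731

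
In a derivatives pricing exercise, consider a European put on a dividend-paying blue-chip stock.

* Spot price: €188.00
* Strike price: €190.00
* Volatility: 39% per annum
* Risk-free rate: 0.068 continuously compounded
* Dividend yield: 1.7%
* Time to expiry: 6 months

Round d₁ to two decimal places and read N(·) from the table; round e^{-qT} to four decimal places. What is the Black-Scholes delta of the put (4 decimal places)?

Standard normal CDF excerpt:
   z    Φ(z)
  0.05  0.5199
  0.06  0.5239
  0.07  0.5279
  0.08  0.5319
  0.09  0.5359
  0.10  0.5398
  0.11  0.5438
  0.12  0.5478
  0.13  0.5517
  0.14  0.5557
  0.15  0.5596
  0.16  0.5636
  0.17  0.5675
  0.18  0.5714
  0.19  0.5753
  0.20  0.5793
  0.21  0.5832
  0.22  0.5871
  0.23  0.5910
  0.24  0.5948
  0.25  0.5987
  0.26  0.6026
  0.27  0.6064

-0.4211

σ√T = 0.39 × 0.7071 = 0.2758
ln(S/K) + (r − q + σ²/2)T = ln(188/190) + (0.068 − 0.017 + 0.39²/2)·0.5 = -0.0106 + 0.0635 = 0.0529
d₁ = 0.0529 / 0.2758 = 0.1920 ⇒ 0.19
N(d₁) = N(0.19) = 0.5753
Δ_put = e^(−qT)·(N(d₁) − 1) = 0.9915·(0.5753 − 1) = -0.4211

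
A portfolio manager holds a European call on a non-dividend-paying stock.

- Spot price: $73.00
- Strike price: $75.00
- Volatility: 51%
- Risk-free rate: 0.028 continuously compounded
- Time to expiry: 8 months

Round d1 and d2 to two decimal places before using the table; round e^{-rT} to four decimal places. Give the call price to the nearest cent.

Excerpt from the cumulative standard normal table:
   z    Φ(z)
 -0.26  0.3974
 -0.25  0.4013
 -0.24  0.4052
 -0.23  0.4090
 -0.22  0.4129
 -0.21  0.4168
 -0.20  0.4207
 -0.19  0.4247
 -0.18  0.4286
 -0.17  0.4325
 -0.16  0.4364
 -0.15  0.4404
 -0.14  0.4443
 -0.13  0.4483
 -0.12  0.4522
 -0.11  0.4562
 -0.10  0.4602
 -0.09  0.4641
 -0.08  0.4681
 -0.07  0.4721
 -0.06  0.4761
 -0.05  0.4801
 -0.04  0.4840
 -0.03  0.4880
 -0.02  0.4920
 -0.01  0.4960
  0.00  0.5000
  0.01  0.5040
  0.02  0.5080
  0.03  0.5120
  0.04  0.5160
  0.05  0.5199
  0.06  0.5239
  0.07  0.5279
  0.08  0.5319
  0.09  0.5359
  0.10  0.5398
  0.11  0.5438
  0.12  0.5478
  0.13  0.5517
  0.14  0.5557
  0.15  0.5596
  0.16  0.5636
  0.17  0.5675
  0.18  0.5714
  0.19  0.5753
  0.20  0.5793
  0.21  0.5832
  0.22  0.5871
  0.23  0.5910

σ√T = 0.51·√0.6667 = 0.4164
d₁ = [ln(73/75) + (0.028 + 0.51²/2)·0.6667] / 0.4164 = [-0.0270 + 0.1054] / 0.4164 = 0.1881 which rounds to 0.19
d₂ = d₁ − σ√T = 0.1881 − 0.4164 = -0.2283 which rounds to -0.23
exp(−rT) = exp(−0.028·0.6667) = 0.9815
N(d₁) = N(0.19) = 0.5753;  N(d₂) = N(-0.23) = 0.4090
C = 73·0.5753 − 75·0.9815·0.4090 = 41.9969 − 30.1075 = 11.8894

$11.89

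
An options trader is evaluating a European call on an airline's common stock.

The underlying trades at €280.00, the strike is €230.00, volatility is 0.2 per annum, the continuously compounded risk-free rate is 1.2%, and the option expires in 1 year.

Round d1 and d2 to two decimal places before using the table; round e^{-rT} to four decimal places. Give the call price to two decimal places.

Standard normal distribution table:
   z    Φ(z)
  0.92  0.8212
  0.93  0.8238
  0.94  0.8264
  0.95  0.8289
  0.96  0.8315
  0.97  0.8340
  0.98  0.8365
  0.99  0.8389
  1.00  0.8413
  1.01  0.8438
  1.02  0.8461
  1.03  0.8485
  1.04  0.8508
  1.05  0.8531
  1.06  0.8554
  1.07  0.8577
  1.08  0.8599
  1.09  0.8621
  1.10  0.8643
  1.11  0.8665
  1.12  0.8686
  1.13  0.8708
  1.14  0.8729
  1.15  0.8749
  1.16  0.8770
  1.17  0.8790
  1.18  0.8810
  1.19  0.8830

€56.60

σ√T = 0.2·√1 = 0.2000
d₁ = [ln(280/230) + (0.012 + 0.2²/2)·1] / 0.2000 = [0.1967 + 0.0320] / 0.2000 = 1.1436 → 1.14
d₂ = d₁ − σ√T = 1.1436 − 0.2000 = 0.9436 → 0.94
exp(−rT) = exp(−0.012·1) = 0.9881
N(d₁) = N(1.14) = 0.8729;  N(d₂) = N(0.94) = 0.8264
C = 280·0.8729 − 230·0.9881·0.8264 = 244.4120 − 187.8101 = 56.6019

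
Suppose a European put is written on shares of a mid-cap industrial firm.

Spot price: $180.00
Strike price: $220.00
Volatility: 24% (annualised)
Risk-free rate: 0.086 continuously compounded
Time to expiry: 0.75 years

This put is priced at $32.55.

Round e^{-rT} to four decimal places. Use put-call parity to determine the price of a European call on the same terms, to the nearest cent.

e^(−rT) = e^(−0.086·0.75) = 0.9375
Put-call parity: C − P = S − K·e^(−rT) = 180 − 220·0.9375 = 180 − 206.2500 = -26.2500
C = P + (C − P) = 32.55 + (-26.2500) = 6.3000

$6.30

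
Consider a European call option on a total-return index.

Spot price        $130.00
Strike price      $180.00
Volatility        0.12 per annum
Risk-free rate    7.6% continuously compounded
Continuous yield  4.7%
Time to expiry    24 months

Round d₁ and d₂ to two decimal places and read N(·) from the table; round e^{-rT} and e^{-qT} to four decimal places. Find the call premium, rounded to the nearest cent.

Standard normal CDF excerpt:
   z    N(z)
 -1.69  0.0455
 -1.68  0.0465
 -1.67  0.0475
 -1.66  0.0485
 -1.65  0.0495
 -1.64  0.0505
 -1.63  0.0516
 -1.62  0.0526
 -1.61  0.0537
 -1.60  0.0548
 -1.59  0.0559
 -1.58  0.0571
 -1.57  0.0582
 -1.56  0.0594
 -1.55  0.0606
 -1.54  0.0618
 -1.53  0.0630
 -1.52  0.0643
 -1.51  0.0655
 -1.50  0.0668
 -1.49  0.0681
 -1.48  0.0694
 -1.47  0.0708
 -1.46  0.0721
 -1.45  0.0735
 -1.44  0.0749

σ√T = 0.12·√2 = 0.1697
ln(S/K) + (r − q + σ²/2)T = ln(130/180) + (0.076 − 0.047 + 0.12²/2)·2 = -0.3254 + 0.0724 = -0.2530
d₁ = -0.2530 / 0.1697 = -1.4909 which rounds to -1.49
d₂ = d₁ − σ√T = -1.4909 − 0.1697 = -1.6607 which rounds to -1.66
exp(−qT) = exp(−0.047·2) = 0.9103;  exp(−rT) = exp(−0.076·2) = 0.8590
C = 130·0.9103·N(-1.49) − 180·0.8590·N(-1.66) = 130·0.9103·0.0681 − 180·0.8590·0.0485 = 8.0589 − 7.4991 = 0.5598

$0.56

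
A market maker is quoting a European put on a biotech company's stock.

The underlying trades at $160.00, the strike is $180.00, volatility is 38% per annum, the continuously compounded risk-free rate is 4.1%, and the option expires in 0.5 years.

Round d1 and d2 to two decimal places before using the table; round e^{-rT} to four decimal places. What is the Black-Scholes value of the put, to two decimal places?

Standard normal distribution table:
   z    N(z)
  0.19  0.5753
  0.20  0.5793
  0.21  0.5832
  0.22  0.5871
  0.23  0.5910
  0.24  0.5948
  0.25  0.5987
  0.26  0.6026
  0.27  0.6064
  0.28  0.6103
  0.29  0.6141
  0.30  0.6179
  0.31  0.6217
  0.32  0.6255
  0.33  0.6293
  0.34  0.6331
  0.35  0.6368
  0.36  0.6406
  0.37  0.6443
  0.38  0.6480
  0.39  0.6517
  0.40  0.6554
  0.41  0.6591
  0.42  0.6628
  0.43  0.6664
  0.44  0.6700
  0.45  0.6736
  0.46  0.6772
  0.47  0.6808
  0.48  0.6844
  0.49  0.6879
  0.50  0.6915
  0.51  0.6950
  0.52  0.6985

$27.38

T = 0.5;  σ√T = 0.2687
d₁ = [ln(160/180) + (0.041 + 0.38²/2)·0.5] / 0.2687 = [-0.1178 + 0.0566] / 0.2687 = -0.2277 ⇒ -0.23
d₂ = d₁ − σ√T = -0.2277 − 0.2687 = -0.4964 ⇒ -0.50
exp(−rT) = exp(−0.041·0.5) = 0.9797
N(−d₂) = N(0.50) = 0.6915;  N(−d₁) = N(0.23) = 0.5910
P = 180·0.9797·0.6915 − 160·0.5910 = 121.9433 − 94.5600 = 27.3833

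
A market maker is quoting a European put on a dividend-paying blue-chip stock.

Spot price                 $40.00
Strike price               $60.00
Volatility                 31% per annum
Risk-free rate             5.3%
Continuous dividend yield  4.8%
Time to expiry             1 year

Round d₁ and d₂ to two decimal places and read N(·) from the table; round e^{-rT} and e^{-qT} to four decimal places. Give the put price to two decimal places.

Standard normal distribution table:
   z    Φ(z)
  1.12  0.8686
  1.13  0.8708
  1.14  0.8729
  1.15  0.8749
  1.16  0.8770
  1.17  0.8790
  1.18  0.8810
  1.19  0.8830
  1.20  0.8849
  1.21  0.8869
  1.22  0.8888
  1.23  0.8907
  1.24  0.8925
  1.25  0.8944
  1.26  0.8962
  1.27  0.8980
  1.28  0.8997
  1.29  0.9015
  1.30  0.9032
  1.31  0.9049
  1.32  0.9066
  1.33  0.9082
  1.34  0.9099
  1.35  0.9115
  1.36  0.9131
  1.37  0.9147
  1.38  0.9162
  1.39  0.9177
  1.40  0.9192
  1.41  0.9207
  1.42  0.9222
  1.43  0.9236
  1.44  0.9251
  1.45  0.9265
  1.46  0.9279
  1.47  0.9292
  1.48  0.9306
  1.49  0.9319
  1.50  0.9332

$19.44

T = 1;  σ√T = 0.3100
ln(S/K) + (r − q + σ²/2)T = ln(40/60) + (0.053 − 0.048 + 0.31²/2)·1 = -0.4055 + 0.0530 = -0.3524
d₁ = -0.3524 / 0.3100 = -1.1368 ⇒ -1.14
d₂ = d₁ − σ√T = -1.1368 − 0.3100 = -1.4468 ⇒ -1.45
exp(−qT) = exp(−0.048·1) = 0.9531;  exp(−rT) = exp(−0.053·1) = 0.9484
N(−d₂) = N(1.45) = 0.9265;  N(−d₁) = N(1.14) = 0.8729
P = 60·0.9484·0.9265 − 40·0.9531·0.8729 = 52.7216 − 33.2784 = 19.4431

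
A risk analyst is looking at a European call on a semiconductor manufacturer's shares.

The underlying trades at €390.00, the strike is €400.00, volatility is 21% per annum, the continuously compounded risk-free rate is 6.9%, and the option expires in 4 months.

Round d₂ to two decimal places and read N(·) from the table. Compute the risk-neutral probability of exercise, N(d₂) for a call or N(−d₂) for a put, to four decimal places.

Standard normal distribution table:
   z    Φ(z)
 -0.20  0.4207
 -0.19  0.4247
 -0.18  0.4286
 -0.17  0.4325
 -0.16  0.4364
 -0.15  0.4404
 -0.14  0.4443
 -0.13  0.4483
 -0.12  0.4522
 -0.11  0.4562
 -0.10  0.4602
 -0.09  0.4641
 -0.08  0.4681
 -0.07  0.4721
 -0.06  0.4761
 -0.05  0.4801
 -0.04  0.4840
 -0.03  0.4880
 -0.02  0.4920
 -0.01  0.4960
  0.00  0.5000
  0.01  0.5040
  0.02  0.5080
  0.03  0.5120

T = 0.3333;  σ√T = 0.1212
d₁ = [ln(390/400) + (0.069 + 0.21²/2)·0.3333] / 0.1212 = [-0.0253 + 0.0304] / 0.1212 = 0.0415 ≈ 0.04
d₂ = d₁ − σ√T = 0.0415 − 0.1212 = -0.0797 ≈ -0.08
Risk-neutral Pr[S_T > K] = N(d₂) = N(-0.08) = 0.4681

0.4681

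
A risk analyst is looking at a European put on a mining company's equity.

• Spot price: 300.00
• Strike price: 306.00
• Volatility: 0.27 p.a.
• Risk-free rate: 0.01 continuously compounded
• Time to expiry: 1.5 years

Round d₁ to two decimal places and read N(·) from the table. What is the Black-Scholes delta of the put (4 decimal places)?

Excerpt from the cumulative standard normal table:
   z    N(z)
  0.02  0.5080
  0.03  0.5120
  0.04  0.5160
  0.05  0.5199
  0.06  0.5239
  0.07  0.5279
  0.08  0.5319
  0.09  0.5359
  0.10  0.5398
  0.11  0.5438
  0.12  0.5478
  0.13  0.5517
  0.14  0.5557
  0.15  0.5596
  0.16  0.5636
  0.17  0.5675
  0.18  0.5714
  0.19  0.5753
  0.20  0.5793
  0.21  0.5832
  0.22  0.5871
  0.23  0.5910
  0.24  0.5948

T = 1.5;  σ√T = 0.3307
d₁ = [ln(300/306) + (0.01 + 0.27²/2)·1.5] / 0.3307 = [-0.0198 + 0.0697] / 0.3307 = 0.1508 ≈ 0.15
N(d₁) = N(0.15) = 0.5596
Δ_put = N(d₁) − 1 = 0.5596 − 1 = -0.4404

-0.4404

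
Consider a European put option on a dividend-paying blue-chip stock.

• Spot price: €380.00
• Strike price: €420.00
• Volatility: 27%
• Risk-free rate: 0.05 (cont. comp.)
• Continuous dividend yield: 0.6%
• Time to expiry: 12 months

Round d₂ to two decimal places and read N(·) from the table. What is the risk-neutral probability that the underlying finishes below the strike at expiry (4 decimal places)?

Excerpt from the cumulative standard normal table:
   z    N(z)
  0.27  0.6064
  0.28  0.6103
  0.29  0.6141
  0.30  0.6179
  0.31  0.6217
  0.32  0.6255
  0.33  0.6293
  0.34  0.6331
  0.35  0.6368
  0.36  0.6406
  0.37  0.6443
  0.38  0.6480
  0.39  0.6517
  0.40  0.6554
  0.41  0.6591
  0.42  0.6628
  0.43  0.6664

T = 1;  σ√T = 0.2700
d₁ = [ln(380/420) + (0.05 − 0.006 + ½·0.27²)·1] / (σ√T) = (-0.1001 + 0.0805) / 0.2700 = -0.0727 ≈ -0.07
d₂ = -0.0727 − 0.2700 = -0.3427 ≈ -0.34
Pr(exercise) under Q = N(−d₂) = N(0.34) = 0.6331

0.6331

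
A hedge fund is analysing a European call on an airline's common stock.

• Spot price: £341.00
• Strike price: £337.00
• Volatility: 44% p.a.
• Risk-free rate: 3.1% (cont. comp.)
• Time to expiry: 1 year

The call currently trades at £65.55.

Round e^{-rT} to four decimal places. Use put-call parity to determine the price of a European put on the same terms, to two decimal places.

e^(−rT) = e^(−0.031·1) = 0.9695
Put-call parity: C − P = S − K·e^(−rT) = 341 − 337·0.9695 = 341 − 326.7215 = 14.2785
P = C − (C − P) = 65.55 − (14.2785) = 51.2715

£51.27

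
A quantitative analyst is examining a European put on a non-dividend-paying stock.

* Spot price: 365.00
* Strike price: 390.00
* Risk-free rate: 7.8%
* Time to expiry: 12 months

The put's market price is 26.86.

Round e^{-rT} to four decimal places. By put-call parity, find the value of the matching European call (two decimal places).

e^(−rT) = e^(−0.078·1) = 0.9250
Put-call parity: C − P = S − K·e^(−rT) = 365 − 390·0.9250 = 365 − 360.7500 = 4.2500
C = P + (C − P) = 26.86 + (4.2500) = 31.1100

31.11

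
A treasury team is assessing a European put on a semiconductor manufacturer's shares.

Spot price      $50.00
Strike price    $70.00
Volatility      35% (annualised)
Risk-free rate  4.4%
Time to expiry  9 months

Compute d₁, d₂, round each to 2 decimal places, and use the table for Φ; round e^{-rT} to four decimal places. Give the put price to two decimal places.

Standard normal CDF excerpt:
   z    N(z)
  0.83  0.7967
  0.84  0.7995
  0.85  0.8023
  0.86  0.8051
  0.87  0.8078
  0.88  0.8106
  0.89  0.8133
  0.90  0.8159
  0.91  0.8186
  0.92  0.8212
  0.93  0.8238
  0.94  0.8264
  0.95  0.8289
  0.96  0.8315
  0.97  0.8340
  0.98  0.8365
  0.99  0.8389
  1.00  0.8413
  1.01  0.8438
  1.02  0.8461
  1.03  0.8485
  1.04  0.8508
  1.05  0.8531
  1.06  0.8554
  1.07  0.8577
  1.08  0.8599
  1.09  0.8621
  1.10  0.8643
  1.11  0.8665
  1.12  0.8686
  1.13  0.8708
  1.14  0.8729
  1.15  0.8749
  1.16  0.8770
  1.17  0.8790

$19.14

σ√T = 0.35 × 0.8660 = 0.3031
ln(S/K) + (r + σ²/2)T = ln(50/70) + (0.044 + 0.35²/2)·0.75 = -0.3365 + 0.0789 = -0.2575
d₁ = -0.2575 / 0.3031 = -0.8496 ≈ -0.85
d₂ = d₁ − σ√T = -0.8496 − 0.3031 = -1.1528 ≈ -1.15
e^(−rT) = e^(−0.044·0.75) = 0.9675
P = 70·0.9675·N(1.15) − 50·N(0.85) = 70·0.9675·0.8749 − 50·0.8023 = 59.2526 − 40.1150 = 19.1376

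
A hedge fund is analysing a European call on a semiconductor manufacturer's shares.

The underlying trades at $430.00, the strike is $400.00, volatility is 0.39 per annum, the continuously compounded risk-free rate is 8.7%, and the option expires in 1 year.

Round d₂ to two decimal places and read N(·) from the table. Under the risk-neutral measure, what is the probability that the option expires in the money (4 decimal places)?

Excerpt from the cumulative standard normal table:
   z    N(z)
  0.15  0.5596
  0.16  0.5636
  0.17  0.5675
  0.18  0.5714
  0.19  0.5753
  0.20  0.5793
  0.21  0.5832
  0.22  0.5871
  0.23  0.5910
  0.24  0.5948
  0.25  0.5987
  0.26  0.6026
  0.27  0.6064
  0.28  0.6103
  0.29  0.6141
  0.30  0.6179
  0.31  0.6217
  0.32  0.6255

0.5832

T = 1;  σ√T = 0.3900
d₁ = [ln(430/400) + (0.087 + ½·0.39²)·1] / (σ√T) = (0.0723 + 0.1631) / 0.3900 = 0.6035 ⇒ 0.60
d₂ = 0.6035 − 0.3900 = 0.2135 ⇒ 0.21
Pr(exercise) under Q = N(d₂) = 0.5832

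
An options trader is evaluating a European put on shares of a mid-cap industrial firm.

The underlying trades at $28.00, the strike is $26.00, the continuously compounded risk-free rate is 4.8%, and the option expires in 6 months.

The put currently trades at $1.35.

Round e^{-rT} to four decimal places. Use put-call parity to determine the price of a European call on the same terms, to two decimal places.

$3.97

e^(−rT) = e^(−0.048·0.5) = 0.9763
Put-call parity: C − P = S − K·e^(−rT) = 28 − 26·0.9763 = 28 − 25.3838 = 2.6162
C = P + (C − P) = 1.35 + (2.6162) = 3.9662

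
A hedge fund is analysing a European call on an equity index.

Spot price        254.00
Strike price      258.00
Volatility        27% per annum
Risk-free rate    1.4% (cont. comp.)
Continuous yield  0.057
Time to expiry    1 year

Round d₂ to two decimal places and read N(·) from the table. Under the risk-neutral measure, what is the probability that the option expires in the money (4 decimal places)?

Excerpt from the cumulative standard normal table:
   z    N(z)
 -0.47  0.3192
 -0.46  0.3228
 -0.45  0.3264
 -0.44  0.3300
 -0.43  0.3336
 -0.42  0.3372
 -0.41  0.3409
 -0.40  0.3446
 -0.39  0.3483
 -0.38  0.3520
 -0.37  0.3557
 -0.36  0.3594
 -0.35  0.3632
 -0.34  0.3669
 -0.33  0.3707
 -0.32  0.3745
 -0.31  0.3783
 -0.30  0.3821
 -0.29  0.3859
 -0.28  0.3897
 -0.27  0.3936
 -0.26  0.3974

T = 1;  σ√T = 0.2700
d₁ = [ln(254/258) + (0.014 − 0.057 + 0.27²/2)·1] / 0.2700 = [-0.0156 − 0.0066] / 0.2700 = -0.0821 which rounds to -0.08
d₂ = d₁ − σ√T = -0.0821 − 0.2700 = -0.3521 which rounds to -0.35
Pr(exercise) under Q = N(d₂) = 0.3632

0.3632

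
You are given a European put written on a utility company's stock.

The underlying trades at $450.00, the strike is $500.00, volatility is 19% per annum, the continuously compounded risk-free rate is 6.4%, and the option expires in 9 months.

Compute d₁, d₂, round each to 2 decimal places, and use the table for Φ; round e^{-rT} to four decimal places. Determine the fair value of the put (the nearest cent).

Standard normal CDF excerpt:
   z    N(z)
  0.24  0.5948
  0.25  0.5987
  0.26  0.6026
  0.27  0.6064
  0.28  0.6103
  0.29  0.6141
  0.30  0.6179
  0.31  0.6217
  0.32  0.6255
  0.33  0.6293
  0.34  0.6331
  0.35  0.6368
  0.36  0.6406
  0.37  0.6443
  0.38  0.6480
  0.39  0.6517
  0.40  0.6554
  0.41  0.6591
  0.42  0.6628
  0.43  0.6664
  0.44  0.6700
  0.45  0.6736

$44.69

T = 0.75;  σ√T = 0.1645
d₁ = [ln(450/500) + (0.064 + 0.19²/2)·0.75] / 0.1645 = [-0.1054 + 0.0615] / 0.1645 = -0.2663 ≈ -0.27
d₂ = d₁ − σ√T = -0.2663 − 0.1645 = -0.4309 ≈ -0.43
exp(−rT) = exp(−0.064·0.75) = 0.9531
P = 500·0.9531·N(0.43) − 450·N(0.27) = 500·0.9531·0.6664 − 450·0.6064 = 317.5729 − 272.8800 = 44.6929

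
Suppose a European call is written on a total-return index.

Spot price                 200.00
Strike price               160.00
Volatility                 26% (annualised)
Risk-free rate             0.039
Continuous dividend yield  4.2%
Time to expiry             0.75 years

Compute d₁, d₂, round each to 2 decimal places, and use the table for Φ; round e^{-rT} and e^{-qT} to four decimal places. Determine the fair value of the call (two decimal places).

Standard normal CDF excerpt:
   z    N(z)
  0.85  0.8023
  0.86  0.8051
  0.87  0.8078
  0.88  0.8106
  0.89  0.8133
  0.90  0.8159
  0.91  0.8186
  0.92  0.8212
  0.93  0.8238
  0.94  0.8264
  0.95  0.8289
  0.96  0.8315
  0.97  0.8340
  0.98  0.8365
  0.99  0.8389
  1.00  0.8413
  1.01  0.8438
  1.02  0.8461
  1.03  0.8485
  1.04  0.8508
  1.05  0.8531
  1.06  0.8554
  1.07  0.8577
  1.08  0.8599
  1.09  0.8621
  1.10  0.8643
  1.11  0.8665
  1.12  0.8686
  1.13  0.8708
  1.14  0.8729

41.55

σ√T = 0.26·√0.75 = 0.2252
ln(S/K) + (r − q + σ²/2)T = ln(200/160) + (0.039 − 0.042 + 0.26²/2)·0.75 = 0.2231 + 0.0231 = 0.2462
d₁ = 0.2462 / 0.2252 = 1.0936 → 1.09
d₂ = d₁ − σ√T = 1.0936 − 0.2252 = 0.8684 → 0.87
e^(−qT) = e^(−0.042·0.75) = 0.9690;  e^(−rT) = e^(−0.039·0.75) = 0.9712
C = 200·0.9690·N(1.09) − 160·0.9712·N(0.87) = 200·0.9690·0.8621 − 160·0.9712·0.8078 = 167.0750 − 125.5257 = 41.5493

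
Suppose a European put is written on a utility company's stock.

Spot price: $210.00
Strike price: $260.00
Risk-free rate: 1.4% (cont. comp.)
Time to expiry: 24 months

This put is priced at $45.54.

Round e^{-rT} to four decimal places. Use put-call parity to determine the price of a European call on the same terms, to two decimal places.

e^(−rT) = e^(−0.014·2) = 0.9724
Put-call parity: C − P = S − K·e^(−rT) = 210 − 260·0.9724 = 210 − 252.8240 = -42.8240
C = P + (C − P) = 45.54 + (-42.8240) = 2.7160

$2.72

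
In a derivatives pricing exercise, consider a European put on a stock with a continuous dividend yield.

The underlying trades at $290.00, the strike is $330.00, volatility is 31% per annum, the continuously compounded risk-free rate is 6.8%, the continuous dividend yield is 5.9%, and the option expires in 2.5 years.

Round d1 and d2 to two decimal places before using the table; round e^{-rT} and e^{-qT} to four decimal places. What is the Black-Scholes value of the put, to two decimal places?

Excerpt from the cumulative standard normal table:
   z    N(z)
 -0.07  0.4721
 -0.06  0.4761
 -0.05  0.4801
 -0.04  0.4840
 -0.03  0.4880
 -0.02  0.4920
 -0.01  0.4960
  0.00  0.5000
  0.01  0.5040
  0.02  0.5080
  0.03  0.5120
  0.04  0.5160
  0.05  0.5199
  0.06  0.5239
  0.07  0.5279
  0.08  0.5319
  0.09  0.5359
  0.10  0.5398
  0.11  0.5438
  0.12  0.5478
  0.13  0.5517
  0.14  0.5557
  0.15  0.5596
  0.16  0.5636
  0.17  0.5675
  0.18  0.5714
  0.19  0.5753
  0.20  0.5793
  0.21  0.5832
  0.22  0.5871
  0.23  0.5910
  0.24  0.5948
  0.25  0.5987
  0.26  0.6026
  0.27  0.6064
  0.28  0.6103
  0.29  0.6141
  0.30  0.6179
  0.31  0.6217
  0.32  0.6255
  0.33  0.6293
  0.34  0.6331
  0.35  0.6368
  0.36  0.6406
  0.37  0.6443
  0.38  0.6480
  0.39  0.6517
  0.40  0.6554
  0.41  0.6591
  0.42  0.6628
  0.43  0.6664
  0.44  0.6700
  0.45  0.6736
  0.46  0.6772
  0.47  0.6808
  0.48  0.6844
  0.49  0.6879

σ√T = 0.31 × 1.5811 = 0.4902
ln(S/K) + (r − q + σ²/2)T = ln(290/330) + (0.068 − 0.059 + 0.31²/2)·2.5 = -0.1292 + 0.1426 = 0.0134
d₁ = 0.0134 / 0.4902 = 0.0274 → 0.03
d₂ = d₁ − σ√T = 0.0274 − 0.4902 = -0.4628 → -0.46
exp(−qT) = exp(−0.059·2.5) = 0.8629;  exp(−rT) = exp(−0.068·2.5) = 0.8437
N(−d₂) = N(0.46) = 0.6772;  N(−d₁) = N(-0.03) = 0.4880
P = 330·0.8437·0.6772 − 290·0.8629·0.4880 = 188.5467 − 122.1176 = 66.4291

$66.43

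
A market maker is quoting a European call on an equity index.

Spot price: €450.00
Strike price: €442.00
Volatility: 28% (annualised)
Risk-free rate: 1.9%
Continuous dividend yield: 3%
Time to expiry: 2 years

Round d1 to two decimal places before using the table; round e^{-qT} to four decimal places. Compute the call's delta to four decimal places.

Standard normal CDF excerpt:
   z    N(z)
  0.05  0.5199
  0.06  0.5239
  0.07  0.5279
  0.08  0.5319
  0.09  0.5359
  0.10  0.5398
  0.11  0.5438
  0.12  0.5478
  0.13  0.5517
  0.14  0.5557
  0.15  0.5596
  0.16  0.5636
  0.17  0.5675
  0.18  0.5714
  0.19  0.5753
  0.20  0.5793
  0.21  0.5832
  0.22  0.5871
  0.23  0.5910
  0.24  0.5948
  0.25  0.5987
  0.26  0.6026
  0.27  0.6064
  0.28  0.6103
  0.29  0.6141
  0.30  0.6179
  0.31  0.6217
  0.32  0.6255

0.5418

σ√T = 0.28 × 1.4142 = 0.3960
d₁ = [ln(450/442) + (0.019 − 0.03 + 0.28²/2)·2] / 0.3960 = [0.0179 + 0.0564] / 0.3960 = 0.1877 ⇒ 0.19
N(d₁) = N(0.19) = 0.5753
Δ_call = exp(−qT)·N(d₁) = 0.9418·0.5753 = 0.5418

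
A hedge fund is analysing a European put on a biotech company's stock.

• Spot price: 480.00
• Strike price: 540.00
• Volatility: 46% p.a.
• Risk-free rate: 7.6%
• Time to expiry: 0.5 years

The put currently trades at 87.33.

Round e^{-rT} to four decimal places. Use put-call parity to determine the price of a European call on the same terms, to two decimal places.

exp(−rT) = exp(−0.076·0.5) = 0.9627
Put-call parity: C − P = S − K·e^(−rT) = 480 − 540·0.9627 = 480 − 519.8580 = -39.8580
C = P + (C − P) = 87.33 + (-39.8580) = 47.4720

47.47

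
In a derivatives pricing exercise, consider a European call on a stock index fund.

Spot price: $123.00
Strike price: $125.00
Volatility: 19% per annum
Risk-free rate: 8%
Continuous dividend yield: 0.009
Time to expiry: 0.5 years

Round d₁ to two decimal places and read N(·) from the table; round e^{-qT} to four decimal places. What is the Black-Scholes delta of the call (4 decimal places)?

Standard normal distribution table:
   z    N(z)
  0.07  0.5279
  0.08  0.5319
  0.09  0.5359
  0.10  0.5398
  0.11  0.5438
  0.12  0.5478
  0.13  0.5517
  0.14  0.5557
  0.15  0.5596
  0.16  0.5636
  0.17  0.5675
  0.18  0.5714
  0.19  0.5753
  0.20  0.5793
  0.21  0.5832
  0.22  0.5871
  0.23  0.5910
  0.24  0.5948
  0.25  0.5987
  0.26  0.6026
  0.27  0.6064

σ√T = 0.19·√0.5 = 0.1344
d₁ = [ln(123/125) + (0.08 − 0.009 + 0.19²/2)·0.5] / 0.1344 = [-0.0161 + 0.0445] / 0.1344 = 0.2114 ⇒ 0.21
N(d₁) = N(0.21) = 0.5832
Δ_call = e^(−qT)·N(d₁) = 0.9955·0.5832 = 0.5806

0.5806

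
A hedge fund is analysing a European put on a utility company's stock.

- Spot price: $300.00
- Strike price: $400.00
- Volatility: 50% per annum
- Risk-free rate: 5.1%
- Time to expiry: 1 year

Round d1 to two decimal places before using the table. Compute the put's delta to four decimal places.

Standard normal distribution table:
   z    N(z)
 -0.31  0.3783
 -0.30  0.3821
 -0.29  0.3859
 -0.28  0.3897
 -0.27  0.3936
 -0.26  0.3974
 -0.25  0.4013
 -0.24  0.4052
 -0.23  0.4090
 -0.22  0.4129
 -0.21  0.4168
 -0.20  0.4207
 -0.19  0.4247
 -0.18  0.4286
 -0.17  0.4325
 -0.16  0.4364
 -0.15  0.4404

-0.5871

σ√T = 0.5 × 1.0000 = 0.5000
d₁ = [ln(300/400) + (0.051 + ½·0.5²)·1] / (σ√T) = (-0.2877 + 0.1760) / 0.5000 = -0.2234 ≈ -0.22
N(d₁) = N(-0.22) = 0.4129
Δ_put = N(d₁) − 1 = 0.4129 − 1 = -0.5871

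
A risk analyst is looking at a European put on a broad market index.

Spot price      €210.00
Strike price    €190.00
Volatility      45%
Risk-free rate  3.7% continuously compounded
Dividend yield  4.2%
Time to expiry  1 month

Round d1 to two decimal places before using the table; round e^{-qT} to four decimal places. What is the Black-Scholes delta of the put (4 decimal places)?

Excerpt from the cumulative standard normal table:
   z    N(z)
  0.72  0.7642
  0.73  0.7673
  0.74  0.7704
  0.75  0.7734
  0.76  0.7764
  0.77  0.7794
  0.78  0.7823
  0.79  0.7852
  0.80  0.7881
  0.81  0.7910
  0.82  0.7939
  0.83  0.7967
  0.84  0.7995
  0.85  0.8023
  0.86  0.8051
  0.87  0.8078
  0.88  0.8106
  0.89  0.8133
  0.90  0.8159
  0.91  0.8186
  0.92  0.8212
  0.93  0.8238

σ√T = 0.45 × 0.2887 = 0.1299
d₁ = [ln(210/190) + (0.037 − 0.042 + ½·0.45²)·0.08333] / (σ√T) = (0.1001 + 0.0080) / 0.1299 = 0.8322 ⇒ 0.83
N(d₁) = N(0.83) = 0.7967
Δ_put = exp(−qT)·(N(d₁) − 1) = 0.9965·(0.7967 − 1) = -0.2026

-0.2026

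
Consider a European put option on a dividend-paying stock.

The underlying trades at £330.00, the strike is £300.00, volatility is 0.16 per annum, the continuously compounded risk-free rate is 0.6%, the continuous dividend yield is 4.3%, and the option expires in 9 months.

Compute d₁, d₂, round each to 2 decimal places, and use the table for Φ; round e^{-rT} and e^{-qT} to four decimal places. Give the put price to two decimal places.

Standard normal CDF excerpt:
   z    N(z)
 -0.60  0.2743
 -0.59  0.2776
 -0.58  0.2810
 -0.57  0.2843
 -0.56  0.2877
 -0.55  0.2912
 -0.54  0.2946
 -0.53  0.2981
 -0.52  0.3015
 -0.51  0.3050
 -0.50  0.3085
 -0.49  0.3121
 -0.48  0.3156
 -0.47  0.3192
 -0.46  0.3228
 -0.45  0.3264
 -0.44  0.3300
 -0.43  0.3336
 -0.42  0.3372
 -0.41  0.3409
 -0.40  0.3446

σ√T = 0.16 × 0.8660 = 0.1386
d₁ = [ln(330/300) + (0.006 − 0.043 + 0.16²/2)·0.75] / 0.1386 = [0.0953 − 0.0181] / 0.1386 = 0.5569 which rounds to 0.56
d₂ = d₁ − σ√T = 0.5569 − 0.1386 = 0.4183 which rounds to 0.42
e^(−qT) = e^(−0.043·0.75) = 0.9683;  e^(−rT) = e^(−0.006·0.75) = 0.9955
N(−d₂) = N(-0.42) = 0.3372;  N(−d₁) = N(-0.56) = 0.2877
P = 300·0.9955·0.3372 − 330·0.9683·0.2877 = 100.7048 − 91.9314 = 8.7734

£8.77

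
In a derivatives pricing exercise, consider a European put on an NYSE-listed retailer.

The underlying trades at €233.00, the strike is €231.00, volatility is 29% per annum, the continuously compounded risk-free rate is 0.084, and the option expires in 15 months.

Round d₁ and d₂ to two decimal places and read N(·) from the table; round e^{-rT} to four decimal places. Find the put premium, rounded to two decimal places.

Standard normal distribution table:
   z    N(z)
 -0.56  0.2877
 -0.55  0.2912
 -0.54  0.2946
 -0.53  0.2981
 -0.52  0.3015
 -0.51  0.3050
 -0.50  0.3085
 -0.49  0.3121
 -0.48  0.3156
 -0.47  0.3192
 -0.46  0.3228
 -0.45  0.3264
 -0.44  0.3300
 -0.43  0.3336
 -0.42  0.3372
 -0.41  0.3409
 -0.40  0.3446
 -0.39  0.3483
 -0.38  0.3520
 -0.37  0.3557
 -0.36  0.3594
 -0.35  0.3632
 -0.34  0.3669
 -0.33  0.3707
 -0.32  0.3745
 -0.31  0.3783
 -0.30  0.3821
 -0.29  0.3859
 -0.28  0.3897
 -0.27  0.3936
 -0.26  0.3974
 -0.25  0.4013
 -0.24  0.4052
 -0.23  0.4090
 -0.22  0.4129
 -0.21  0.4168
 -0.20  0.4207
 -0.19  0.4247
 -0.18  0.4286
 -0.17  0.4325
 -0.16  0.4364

€17.26

σ√T = 0.29·√1.25 = 0.3242
d₁ = [ln(233/231) + (0.084 + 0.29²/2)·1.25] / 0.3242 = [0.0086 + 0.1576] / 0.3242 = 0.5125 → 0.51
d₂ = d₁ − σ√T = 0.5125 − 0.3242 = 0.1883 → 0.19
e^(−rT) = e^(−0.084·1.25) = 0.9003
P = 231·0.9003·N(-0.19) − 233·N(-0.51) = 231·0.9003·0.4247 − 233·0.3050 = 88.3246 − 71.0650 = 17.2596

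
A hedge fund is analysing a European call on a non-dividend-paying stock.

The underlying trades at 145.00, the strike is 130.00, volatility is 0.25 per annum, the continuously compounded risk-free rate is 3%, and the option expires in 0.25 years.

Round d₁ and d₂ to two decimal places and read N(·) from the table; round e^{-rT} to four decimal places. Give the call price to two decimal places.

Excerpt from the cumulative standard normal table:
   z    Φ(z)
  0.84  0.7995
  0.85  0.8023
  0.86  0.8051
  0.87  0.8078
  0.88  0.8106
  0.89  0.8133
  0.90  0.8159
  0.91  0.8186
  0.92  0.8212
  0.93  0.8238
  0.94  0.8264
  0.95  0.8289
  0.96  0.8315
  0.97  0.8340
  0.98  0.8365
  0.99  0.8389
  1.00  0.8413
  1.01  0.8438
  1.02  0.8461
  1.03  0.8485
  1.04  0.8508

σ√T = 0.25 × 0.5000 = 0.1250
ln(S/K) + (r + σ²/2)T = ln(145/130) + (0.03 + 0.25²/2)·0.25 = 0.1092 + 0.0153 = 0.1245
d₁ = 0.1245 / 0.1250 = 0.9961 ≈ 1.00
d₂ = d₁ − σ√T = 0.9961 − 0.1250 = 0.8711 ≈ 0.87
exp(−rT) = exp(−0.03·0.25) = 0.9925
N(d₁) = N(1.00) = 0.8413;  N(d₂) = N(0.87) = 0.8078
C = 145·0.8413 − 130·0.9925·0.8078 = 121.9885 − 104.2264 = 17.7621

17.76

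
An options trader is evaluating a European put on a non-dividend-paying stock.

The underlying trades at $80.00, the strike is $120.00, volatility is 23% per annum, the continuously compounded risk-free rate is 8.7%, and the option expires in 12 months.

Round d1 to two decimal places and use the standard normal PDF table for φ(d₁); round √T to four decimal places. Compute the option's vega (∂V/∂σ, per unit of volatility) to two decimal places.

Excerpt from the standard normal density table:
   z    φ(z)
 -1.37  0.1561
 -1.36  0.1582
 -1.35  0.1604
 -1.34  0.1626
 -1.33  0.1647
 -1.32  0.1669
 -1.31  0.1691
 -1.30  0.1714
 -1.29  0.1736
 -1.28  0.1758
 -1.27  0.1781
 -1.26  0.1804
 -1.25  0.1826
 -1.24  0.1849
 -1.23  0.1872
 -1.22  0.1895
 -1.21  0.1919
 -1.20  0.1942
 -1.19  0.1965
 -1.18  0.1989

14.25

σ√T = 0.23·√1 = 0.2300
ln(S/K) + (r + σ²/2)T = ln(80/120) + (0.087 + 0.23²/2)·1 = -0.4055 + 0.1134 = -0.2920
d₁ = -0.2920 / 0.2300 = -1.2696 ≈ -1.27
√T = √1 = 1.0000
φ(d₁) = φ(-1.27) = 0.1781
vega = S·φ(d₁)·√T = 80·0.1781·1.0000 = 14.2480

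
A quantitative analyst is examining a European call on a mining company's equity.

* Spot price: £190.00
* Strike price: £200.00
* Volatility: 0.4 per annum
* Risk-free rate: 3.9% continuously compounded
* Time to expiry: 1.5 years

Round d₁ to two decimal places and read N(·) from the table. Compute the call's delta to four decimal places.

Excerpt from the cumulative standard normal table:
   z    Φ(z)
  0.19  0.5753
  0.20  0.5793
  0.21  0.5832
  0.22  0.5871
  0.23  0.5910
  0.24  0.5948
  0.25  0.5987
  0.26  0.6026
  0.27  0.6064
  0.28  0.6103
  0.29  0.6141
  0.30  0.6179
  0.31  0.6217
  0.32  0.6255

0.6026

T = 1.5;  σ√T = 0.4899
d₁ = [ln(190/200) + (0.039 + ½·0.4²)·1.5] / (σ√T) = (-0.0513 + 0.1785) / 0.4899 = 0.2597 ≈ 0.26
N(d₁) = N(0.26) = 0.6026
Δ_call = N(d₁) = 0.6026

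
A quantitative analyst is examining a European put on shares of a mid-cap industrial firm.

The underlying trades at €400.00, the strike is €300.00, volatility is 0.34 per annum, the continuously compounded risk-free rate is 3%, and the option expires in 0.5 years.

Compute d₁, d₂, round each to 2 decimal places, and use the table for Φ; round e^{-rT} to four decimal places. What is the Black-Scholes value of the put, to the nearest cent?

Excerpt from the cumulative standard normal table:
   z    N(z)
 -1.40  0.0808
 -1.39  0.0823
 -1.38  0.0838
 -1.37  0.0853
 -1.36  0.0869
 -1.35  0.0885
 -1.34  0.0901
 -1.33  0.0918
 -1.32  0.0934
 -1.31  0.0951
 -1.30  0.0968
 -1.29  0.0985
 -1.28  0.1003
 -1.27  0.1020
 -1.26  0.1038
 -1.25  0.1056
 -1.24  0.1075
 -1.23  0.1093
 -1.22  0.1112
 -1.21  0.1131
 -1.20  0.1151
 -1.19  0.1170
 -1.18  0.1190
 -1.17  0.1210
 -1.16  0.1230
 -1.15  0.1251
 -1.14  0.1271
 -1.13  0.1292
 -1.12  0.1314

T = 0.5;  σ√T = 0.2404
ln(S/K) + (r + σ²/2)T = ln(400/300) + (0.03 + 0.34²/2)·0.5 = 0.2877 + 0.0439 = 0.3316
d₁ = 0.3316 / 0.2404 = 1.3792 which rounds to 1.38
d₂ = d₁ − σ√T = 1.3792 − 0.2404 = 1.1388 which rounds to 1.14
e^(−rT) = e^(−0.03·0.5) = 0.9851
N(−d₂) = N(-1.14) = 0.1271;  N(−d₁) = N(-1.38) = 0.0838
P = 300·0.9851·0.1271 − 400·0.0838 = 37.5619 − 33.5200 = 4.0419

€4.04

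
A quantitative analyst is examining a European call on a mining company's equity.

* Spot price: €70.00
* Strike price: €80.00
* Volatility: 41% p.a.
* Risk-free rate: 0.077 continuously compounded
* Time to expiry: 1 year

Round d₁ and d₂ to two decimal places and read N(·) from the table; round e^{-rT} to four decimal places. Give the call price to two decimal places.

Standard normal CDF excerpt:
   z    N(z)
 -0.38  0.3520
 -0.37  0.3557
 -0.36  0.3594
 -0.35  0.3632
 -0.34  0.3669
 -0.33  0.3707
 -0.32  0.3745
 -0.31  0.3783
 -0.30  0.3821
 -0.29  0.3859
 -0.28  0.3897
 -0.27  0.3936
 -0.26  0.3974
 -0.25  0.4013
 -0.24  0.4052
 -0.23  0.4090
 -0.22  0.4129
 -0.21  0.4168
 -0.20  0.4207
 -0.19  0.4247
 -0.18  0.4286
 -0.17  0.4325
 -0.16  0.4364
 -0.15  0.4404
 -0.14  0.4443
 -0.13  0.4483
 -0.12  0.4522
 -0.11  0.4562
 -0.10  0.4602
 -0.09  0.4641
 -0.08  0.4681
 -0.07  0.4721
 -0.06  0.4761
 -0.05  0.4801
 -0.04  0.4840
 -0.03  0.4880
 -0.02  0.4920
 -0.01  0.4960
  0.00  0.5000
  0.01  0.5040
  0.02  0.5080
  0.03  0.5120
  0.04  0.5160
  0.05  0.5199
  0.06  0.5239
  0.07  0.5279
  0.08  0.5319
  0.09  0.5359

€9.78

σ√T = 0.41 × 1.0000 = 0.4100
d₁ = [ln(70/80) + (0.077 + 0.41²/2)·1] / 0.4100 = [-0.1335 + 0.1610] / 0.4100 = 0.0671 ⇒ 0.07
d₂ = d₁ − σ√T = 0.0671 − 0.4100 = -0.3429 ⇒ -0.34
e^(−rT) = e^(−0.077·1) = 0.9259
C = 70·N(0.07) − 80·0.9259·N(-0.34) = 70·0.5279 − 80·0.9259·0.3669 = 36.9530 − 27.1770 = 9.7760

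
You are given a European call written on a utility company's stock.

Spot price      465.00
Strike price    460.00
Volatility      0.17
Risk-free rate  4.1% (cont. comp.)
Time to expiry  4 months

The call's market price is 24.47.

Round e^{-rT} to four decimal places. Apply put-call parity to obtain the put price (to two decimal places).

13.21

e^(−rT) = e^(−0.041·0.3333) = 0.9864
Put-call parity: C − P = S − K·e^(−rT) = 465 − 460·0.9864 = 465 − 453.7440 = 11.2560
P = C − (C − P) = 24.47 − (11.2560) = 13.2140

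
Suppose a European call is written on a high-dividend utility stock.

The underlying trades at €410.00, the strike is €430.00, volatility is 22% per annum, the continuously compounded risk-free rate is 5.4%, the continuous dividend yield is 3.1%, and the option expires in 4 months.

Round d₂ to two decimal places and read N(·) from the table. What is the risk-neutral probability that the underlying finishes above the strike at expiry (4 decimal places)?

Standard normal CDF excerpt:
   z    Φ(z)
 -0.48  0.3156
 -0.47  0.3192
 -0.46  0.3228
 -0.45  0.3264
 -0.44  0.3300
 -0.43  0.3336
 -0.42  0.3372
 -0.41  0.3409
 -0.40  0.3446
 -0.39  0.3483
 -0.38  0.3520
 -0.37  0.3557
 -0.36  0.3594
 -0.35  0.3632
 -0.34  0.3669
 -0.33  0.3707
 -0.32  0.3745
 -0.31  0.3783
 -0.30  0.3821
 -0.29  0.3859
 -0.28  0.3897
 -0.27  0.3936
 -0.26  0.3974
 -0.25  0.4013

σ√T = 0.22 × 0.5774 = 0.1270
d₁ = [ln(410/430) + (0.054 − 0.031 + ½·0.22²)·0.3333] / (σ√T) = (-0.0476 + 0.0157) / 0.1270 = -0.2511 ⇒ -0.25
d₂ = -0.2511 − 0.1270 = -0.3781 ⇒ -0.38
Risk-neutral Pr[S_T > K] = N(d₂) = N(-0.38) = 0.3520

0.3520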